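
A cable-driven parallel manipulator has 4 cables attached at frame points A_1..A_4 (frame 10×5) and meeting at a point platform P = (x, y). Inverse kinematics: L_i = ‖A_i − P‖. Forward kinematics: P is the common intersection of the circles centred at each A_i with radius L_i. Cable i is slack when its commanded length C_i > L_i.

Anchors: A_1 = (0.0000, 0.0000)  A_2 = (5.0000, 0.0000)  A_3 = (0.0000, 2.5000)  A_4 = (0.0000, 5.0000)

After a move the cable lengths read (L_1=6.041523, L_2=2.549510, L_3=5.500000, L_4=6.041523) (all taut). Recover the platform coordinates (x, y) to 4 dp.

expand ‖A_i−P‖²=L_i² and subtract eq 1 (q_i ≔ ‖A_i‖²−L_i²)
q_1 = 0.0000+0.0000−36.5000 = -36.5000
eq1−eq2 → [-10.0000  0.0000]·P = -55.0000
eq1−eq3 → [0.0000  -5.0000]·P = -12.5000
eq1−eq4 → [0.0000  -10.0000]·P = -25.0000
2×2 solve → P = (5.5000, 2.5000)
check cable 4: ‖A_4−P‖² = 36.5000 ≈ L_4² = 36.5000 ✓

(5.5000, 2.5000)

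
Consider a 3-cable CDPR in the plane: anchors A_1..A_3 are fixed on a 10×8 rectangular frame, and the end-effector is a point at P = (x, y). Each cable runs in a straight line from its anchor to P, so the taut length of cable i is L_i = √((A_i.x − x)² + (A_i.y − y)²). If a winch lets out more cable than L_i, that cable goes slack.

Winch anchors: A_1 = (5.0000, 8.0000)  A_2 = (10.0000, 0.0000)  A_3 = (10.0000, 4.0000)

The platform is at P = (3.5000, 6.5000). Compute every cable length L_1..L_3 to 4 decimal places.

L_1: Δ = A_1−P = (1.5000, 1.5000) → ‖Δ‖ = √4.5000 = 2.1213
L_2: Δ = A_2−P = (6.5000, -6.5000) → ‖Δ‖ = √84.5000 = 9.1924
L_3: Δ = A_3−P = (6.5000, -2.5000) → ‖Δ‖ = √48.5000 = 6.9642

(2.1213, 9.1924, 6.9642)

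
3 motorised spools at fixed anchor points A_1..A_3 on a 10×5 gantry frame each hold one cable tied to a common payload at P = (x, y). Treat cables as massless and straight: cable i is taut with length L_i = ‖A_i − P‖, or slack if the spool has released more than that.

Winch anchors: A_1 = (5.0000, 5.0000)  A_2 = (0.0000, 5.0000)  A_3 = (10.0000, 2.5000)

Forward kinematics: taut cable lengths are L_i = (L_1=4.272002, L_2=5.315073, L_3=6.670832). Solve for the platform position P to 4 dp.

each cable: (A_i−P)·(A_i−P) = L_i²; let k_i = ‖A_i‖²−L_i²
k_1 = 25.0000+25.0000−18.2500 = 31.7500
row 1: 10.0000x + 0.0000y = 35.0000  (k_2=-3.2500)
row 2: -10.0000x + 5.0000y = -30.0000  (k_3=61.7500)
Cramer on rows 1–2 → x = 3.5000, y = 1.0000

(3.5000, 1.0000)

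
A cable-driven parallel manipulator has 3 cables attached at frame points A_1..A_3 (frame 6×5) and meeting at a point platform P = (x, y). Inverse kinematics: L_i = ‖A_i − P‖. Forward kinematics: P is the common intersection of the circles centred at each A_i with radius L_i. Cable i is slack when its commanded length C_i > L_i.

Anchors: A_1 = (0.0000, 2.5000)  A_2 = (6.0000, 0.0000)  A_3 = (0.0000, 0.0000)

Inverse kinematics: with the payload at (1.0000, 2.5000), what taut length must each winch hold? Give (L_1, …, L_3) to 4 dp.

(1.0000, 5.5902, 2.6926)

cable 1: Δx=-1.0000, Δy=0.0000; L_1 = √(Δx²+Δy²) = 1.0000
cable 2: Δx=5.0000, Δy=-2.5000; L_2 = √(Δx²+Δy²) = 5.5902
cable 3: Δx=-1.0000, Δy=-2.5000; L_3 = √(Δx²+Δy²) = 2.6926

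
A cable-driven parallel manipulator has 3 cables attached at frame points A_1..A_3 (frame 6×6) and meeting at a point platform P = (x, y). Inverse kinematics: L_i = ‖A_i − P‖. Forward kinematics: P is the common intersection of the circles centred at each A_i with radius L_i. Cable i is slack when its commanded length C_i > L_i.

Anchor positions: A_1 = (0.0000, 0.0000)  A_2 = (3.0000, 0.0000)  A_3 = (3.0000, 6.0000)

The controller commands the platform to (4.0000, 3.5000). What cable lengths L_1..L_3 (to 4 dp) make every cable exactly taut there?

cable 1: Δx=-4.0000, Δy=-3.5000; L_1 = √(Δx²+Δy²) = 5.3151
cable 2: Δx=-1.0000, Δy=-3.5000; L_2 = √(Δx²+Δy²) = 3.6401
cable 3: Δx=-1.0000, Δy=2.5000; L_3 = √(Δx²+Δy²) = 2.6926

(5.3151, 3.6401, 2.6926)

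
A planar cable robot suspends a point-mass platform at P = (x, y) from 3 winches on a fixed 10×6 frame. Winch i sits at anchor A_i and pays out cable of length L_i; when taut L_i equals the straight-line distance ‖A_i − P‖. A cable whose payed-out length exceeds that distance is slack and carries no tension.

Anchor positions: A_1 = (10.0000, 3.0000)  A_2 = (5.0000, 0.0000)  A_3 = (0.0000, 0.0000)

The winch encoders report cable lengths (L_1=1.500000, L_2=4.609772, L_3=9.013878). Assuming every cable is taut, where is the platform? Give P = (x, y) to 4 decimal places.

each cable: (A_i−P)·(A_i−P) = L_i²; let k_i = ‖A_i‖²−L_i²
k_1 = 100.0000+9.0000−2.2500 = 106.7500
row 1: 10.0000x + 6.0000y = 103.0000  (k_2=3.7500)
row 2: 20.0000x + 6.0000y = 188.0000  (k_3=-81.2500)
Cramer on rows 1–2 → x = 8.5000, y = 3.0000

(8.5000, 3.0000)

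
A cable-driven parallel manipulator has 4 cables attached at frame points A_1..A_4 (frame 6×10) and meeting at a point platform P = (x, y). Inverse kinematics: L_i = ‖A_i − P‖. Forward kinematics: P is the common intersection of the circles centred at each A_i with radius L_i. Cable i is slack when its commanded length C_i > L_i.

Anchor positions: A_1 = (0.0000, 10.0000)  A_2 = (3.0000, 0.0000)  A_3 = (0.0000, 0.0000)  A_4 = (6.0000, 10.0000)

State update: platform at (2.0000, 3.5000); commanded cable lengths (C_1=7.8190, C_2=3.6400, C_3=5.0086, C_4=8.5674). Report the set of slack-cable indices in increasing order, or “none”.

cable 1: L_1 = ‖A_1−P‖ = 6.8007;  C_1 = 7.8190 → slack
cable 2: L_2 = ‖A_2−P‖ = 3.6401;  C_2 = 3.6400 → taut
cable 3: L_3 = ‖A_3−P‖ = 4.0311;  C_3 = 5.0086 → slack
cable 4: L_4 = ‖A_4−P‖ = 7.6322;  C_4 = 8.5674 → slack

1, 3, 4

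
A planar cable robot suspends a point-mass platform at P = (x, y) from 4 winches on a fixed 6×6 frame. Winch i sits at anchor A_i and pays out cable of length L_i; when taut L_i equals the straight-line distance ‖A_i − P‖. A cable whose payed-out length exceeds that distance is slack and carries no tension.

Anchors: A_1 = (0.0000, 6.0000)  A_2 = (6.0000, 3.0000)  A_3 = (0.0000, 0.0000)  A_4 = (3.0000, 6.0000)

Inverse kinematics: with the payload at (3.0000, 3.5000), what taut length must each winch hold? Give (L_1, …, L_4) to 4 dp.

cable 1: Δx=-3.0000, Δy=2.5000; L_1 = √(Δx²+Δy²) = 3.9051
cable 2: Δx=3.0000, Δy=-0.5000; L_2 = √(Δx²+Δy²) = 3.0414
cable 3: Δx=-3.0000, Δy=-3.5000; L_3 = √(Δx²+Δy²) = 4.6098
cable 4: Δx=0.0000, Δy=2.5000; L_4 = √(Δx²+Δy²) = 2.5000

(3.9051, 3.0414, 4.6098, 2.5000)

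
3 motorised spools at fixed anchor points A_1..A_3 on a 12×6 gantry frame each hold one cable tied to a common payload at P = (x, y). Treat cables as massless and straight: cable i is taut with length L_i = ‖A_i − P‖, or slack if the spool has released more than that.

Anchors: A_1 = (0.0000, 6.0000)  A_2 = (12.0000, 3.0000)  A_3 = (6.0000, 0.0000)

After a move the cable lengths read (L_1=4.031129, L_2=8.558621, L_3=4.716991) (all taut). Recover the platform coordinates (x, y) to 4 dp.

each cable: (A_i−P)·(A_i−P) = L_i²; let c_i = ‖A_i‖²−L_i²
c_1 = 0.0000+36.0000−16.2500 = 19.7500
row 1: -24.0000x + 6.0000y = -60.0000  (c_2=79.7500)
row 2: -12.0000x + 12.0000y = 6.0000  (c_3=13.7500)
Cramer on rows 1–2 → x = 3.5000, y = 4.0000

(3.5000, 4.0000)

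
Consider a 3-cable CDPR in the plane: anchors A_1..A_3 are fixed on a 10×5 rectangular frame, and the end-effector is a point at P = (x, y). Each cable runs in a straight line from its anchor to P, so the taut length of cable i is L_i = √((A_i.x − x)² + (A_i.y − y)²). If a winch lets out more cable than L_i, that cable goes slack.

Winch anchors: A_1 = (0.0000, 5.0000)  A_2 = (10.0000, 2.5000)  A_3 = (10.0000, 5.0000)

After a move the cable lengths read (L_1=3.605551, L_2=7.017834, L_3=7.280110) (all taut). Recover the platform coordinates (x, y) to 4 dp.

expand ‖A_i−P‖²=L_i² and subtract eq 1 (k_i ≔ ‖A_i‖²−L_i²)
k_1 = 0.0000+25.0000−13.0000 = 12.0000
eq1−eq2 → [-20.0000  5.0000]·P = -45.0000
eq1−eq3 → [-20.0000  0.0000]·P = -60.0000
2×2 solve → P = (3.0000, 3.0000)

(3.0000, 3.0000)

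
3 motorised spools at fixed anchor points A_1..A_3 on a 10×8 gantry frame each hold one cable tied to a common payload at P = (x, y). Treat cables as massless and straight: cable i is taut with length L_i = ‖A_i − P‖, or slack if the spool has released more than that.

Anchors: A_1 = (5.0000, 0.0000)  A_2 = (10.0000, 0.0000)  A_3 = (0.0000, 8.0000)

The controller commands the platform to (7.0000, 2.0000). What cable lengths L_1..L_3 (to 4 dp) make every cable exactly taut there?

(2.8284, 3.6056, 9.2195)

cable 1: Δx=-2.0000, Δy=-2.0000; L_1 = √(Δx²+Δy²) = 2.8284
cable 2: Δx=3.0000, Δy=-2.0000; L_2 = √(Δx²+Δy²) = 3.6056
cable 3: Δx=-7.0000, Δy=6.0000; L_3 = √(Δx²+Δy²) = 9.2195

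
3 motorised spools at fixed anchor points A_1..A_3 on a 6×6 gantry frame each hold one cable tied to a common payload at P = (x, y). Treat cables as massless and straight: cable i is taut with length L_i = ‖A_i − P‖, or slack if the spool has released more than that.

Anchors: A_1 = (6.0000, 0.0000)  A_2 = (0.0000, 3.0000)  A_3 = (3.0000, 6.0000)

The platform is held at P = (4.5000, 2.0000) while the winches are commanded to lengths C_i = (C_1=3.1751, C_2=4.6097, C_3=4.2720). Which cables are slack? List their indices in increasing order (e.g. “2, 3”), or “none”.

1

i=1: geometric 2.5000 vs commanded 3.1751 ⇒ slack
i=2: geometric 4.6098 vs commanded 4.6097 ⇒ taut
i=3: geometric 4.2720 vs commanded 4.2720 ⇒ taut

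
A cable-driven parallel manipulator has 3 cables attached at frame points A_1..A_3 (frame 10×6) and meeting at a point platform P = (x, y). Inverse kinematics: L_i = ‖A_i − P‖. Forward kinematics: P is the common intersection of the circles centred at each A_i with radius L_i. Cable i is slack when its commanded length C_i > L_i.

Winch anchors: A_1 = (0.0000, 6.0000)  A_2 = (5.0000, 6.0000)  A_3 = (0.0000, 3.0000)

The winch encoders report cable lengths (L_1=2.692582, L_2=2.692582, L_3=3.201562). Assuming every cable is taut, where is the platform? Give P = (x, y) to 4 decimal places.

expand ‖A_i−P‖²=L_i² and subtract eq 1 (q_i ≔ ‖A_i‖²−L_i²)
q_1 = 0.0000+36.0000−7.2500 = 28.7500
eq1−eq2 → [-10.0000  0.0000]·P = -25.0000
eq1−eq3 → [0.0000  6.0000]·P = 30.0000
2×2 solve → P = (2.5000, 5.0000)

(2.5000, 5.0000)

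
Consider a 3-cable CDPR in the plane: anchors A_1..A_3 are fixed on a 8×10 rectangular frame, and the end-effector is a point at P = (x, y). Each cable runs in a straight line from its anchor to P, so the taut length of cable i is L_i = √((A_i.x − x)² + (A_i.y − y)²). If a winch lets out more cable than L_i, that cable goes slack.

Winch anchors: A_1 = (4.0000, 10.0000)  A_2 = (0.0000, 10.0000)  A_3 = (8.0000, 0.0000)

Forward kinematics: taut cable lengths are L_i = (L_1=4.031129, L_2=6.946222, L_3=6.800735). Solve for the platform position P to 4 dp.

expand ‖A_i−P‖²=L_i² and subtract eq 1 (k_i ≔ ‖A_i‖²−L_i²)
k_1 = 16.0000+100.0000−16.2500 = 99.7500
eq1−eq2 → [8.0000  0.0000]·P = 48.0000
eq1−eq3 → [-8.0000  20.0000]·P = 82.0000
2×2 solve → P = (6.0000, 6.5000)

(6.0000, 6.5000)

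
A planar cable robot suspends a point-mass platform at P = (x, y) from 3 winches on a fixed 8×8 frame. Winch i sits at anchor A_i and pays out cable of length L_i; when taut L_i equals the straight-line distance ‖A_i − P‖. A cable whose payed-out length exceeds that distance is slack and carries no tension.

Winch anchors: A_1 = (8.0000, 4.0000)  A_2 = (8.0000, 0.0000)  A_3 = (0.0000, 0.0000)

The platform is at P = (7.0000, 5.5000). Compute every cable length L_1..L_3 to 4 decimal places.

cable 1: Δx=1.0000, Δy=-1.5000; L_1 = √(Δx²+Δy²) = 1.8028
cable 2: Δx=1.0000, Δy=-5.5000; L_2 = √(Δx²+Δy²) = 5.5902
cable 3: Δx=-7.0000, Δy=-5.5000; L_3 = √(Δx²+Δy²) = 8.9022

(1.8028, 5.5902, 8.9022)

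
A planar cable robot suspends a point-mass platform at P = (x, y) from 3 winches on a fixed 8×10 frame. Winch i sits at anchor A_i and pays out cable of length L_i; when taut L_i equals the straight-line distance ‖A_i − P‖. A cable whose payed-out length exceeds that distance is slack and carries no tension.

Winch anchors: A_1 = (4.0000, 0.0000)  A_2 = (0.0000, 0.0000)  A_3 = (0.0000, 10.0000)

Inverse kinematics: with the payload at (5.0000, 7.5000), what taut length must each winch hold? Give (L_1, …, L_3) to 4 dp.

cable 1: Δx=-1.0000, Δy=-7.5000; L_1 = √(Δx²+Δy²) = 7.5664
cable 2: Δx=-5.0000, Δy=-7.5000; L_2 = √(Δx²+Δy²) = 9.0139
cable 3: Δx=-5.0000, Δy=2.5000; L_3 = √(Δx²+Δy²) = 5.5902

(7.5664, 9.0139, 5.5902)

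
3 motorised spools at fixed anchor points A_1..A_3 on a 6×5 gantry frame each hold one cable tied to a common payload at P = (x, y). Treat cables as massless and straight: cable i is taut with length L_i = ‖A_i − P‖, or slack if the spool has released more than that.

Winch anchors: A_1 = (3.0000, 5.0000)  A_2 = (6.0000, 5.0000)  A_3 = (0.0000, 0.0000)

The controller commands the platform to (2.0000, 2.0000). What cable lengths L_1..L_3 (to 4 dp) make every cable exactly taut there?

(3.1623, 5.0000, 2.8284)

cable 1: Δx=1.0000, Δy=3.0000; L_1 = √(Δx²+Δy²) = 3.1623
cable 2: Δx=4.0000, Δy=3.0000; L_2 = √(Δx²+Δy²) = 5.0000
cable 3: Δx=-2.0000, Δy=-2.0000; L_3 = √(Δx²+Δy²) = 2.8284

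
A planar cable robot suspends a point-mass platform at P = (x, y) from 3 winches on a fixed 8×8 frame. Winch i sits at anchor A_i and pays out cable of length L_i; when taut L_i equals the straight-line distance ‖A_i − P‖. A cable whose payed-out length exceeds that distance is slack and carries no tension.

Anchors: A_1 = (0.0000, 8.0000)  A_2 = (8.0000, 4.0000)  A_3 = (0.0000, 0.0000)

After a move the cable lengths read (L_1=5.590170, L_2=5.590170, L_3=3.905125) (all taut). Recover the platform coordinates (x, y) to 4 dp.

circle eqns → linear via eq_j − eq_1; set c_j = A_j·A_j − L_j²
c_1 = 0.0000+64.0000−31.2500 = 32.7500
-16.0000·x + 8.0000·y = c_1−c_2 = -16.0000
0.0000·x + 16.0000·y = c_1−c_3 = 48.0000
solve first two rows → x=2.5000, y=3.0000

(2.5000, 3.0000)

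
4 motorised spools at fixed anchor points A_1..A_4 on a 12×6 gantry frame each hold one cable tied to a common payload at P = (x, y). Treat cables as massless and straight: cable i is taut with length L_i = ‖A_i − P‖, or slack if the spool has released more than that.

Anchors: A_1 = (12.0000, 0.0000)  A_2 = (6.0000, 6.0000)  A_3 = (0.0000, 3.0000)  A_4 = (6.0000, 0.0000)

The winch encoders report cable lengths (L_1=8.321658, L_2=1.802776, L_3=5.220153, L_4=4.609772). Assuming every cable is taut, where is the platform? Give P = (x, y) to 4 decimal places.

each cable: (A_i−P)·(A_i−P) = L_i²; let q_i = ‖A_i‖²−L_i²
q_1 = 144.0000+0.0000−69.2500 = 74.7500
row 1: 12.0000x − 12.0000y = 6.0000  (q_2=68.7500)
row 2: 24.0000x − 6.0000y = 93.0000  (q_3=-18.2500)
row 3: 12.0000x + 0.0000y = 60.0000  (q_4=14.7500)
Cramer on rows 1–2 → x = 5.0000, y = 4.5000
check cable 4: ‖A_4−P‖² = 21.2500 ≈ L_4² = 21.2500 ✓

(5.0000, 4.5000)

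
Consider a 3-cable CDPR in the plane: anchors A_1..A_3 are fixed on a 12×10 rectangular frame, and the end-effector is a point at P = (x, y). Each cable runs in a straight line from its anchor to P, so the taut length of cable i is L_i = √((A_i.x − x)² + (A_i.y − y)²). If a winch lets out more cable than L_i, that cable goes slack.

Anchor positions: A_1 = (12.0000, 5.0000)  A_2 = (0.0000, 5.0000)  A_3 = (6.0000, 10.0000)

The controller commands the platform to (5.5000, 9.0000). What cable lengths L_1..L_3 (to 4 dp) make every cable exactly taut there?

L_1 = √((12.0000−5.5000)² + (5.0000−9.0000)²) = 7.6322
L_2 = √((0.0000−5.5000)² + (5.0000−9.0000)²) = 6.8007
L_3 = √((6.0000−5.5000)² + (10.0000−9.0000)²) = 1.1180

(7.6322, 6.8007, 1.1180)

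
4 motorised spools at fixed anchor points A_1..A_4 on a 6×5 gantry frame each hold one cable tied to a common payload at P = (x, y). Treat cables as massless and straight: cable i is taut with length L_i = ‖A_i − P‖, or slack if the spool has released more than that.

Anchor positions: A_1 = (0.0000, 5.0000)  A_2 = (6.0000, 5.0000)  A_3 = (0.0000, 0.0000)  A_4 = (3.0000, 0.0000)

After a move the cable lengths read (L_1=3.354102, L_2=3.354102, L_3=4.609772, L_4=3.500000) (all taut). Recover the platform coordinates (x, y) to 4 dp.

(3.0000, 3.5000)

each cable: (A_i−P)·(A_i−P) = L_i²; let q_i = ‖A_i‖²−L_i²
q_1 = 0.0000+25.0000−11.2500 = 13.7500
row 1: -12.0000x + 0.0000y = -36.0000  (q_2=49.7500)
row 2: 0.0000x + 10.0000y = 35.0000  (q_3=-21.2500)
row 3: -6.0000x + 10.0000y = 17.0000  (q_4=-3.2500)
Cramer on rows 1–2 → x = 3.0000, y = 3.5000
check cable 4: ‖A_4−P‖² = 12.2500 ≈ L_4² = 12.2500 ✓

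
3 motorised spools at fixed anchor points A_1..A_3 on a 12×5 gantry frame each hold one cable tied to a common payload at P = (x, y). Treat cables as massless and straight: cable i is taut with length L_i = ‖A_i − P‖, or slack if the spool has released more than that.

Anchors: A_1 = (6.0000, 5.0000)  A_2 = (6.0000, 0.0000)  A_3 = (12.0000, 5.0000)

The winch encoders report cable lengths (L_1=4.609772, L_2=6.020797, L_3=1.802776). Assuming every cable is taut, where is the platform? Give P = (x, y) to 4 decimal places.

(10.5000, 4.0000)

circle eqns → linear via eq_j − eq_1; set k_j = A_j·A_j − L_j²
k_1 = 36.0000+25.0000−21.2500 = 39.7500
0.0000·x + 10.0000·y = k_1−k_2 = 40.0000
-12.0000·x + 0.0000·y = k_1−k_3 = -126.0000
solve first two rows → x=10.5000, y=4.0000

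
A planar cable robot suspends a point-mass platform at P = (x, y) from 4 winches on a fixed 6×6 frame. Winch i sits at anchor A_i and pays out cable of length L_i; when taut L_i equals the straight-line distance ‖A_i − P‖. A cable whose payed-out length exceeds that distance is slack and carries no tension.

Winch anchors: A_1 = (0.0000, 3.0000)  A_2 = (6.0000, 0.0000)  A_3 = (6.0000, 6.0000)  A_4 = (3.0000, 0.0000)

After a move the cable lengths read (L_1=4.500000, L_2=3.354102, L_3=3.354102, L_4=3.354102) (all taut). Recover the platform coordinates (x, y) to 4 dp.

(4.5000, 3.0000)

each cable: (A_i−P)·(A_i−P) = L_i²; let q_i = ‖A_i‖²−L_i²
q_1 = 0.0000+9.0000−20.2500 = -11.2500
row 1: -12.0000x + 6.0000y = -36.0000  (q_2=24.7500)
row 2: -12.0000x − 6.0000y = -72.0000  (q_3=60.7500)
row 3: -6.0000x + 6.0000y = -9.0000  (q_4=-2.2500)
Cramer on rows 1–2 → x = 4.5000, y = 3.0000
check cable 4: ‖A_4−P‖² = 11.2500 ≈ L_4² = 11.2500 ✓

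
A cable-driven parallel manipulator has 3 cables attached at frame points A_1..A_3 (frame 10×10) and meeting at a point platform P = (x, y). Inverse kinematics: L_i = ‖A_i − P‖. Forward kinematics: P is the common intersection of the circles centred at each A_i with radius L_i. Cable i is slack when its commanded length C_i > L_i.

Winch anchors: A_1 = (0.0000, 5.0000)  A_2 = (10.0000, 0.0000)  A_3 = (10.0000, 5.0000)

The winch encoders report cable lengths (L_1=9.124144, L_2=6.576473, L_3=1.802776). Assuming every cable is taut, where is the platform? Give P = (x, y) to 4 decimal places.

(9.0000, 6.5000)

each cable: (A_i−P)·(A_i−P) = L_i²; let k_i = ‖A_i‖²−L_i²
k_1 = 0.0000+25.0000−83.2500 = -58.2500
row 1: -20.0000x + 10.0000y = -115.0000  (k_2=56.7500)
row 2: -20.0000x + 0.0000y = -180.0000  (k_3=121.7500)
Cramer on rows 1–2 → x = 9.0000, y = 6.5000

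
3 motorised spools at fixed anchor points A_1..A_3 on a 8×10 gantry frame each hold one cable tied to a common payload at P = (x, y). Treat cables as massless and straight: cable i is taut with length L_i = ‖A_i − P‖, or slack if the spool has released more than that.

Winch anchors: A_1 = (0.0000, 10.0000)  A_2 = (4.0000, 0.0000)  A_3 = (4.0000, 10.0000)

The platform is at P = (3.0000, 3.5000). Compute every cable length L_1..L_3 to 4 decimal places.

cable 1: Δx=-3.0000, Δy=6.5000; L_1 = √(Δx²+Δy²) = 7.1589
cable 2: Δx=1.0000, Δy=-3.5000; L_2 = √(Δx²+Δy²) = 3.6401
cable 3: Δx=1.0000, Δy=6.5000; L_3 = √(Δx²+Δy²) = 6.5765

(7.1589, 3.6401, 6.5765)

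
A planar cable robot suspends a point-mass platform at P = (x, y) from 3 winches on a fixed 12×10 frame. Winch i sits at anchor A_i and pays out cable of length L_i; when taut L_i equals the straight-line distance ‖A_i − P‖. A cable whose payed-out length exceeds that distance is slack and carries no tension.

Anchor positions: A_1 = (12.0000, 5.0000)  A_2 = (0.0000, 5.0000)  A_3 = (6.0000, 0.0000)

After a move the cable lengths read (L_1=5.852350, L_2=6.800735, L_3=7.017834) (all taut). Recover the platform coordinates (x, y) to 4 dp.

each cable: (A_i−P)·(A_i−P) = L_i²; let k_i = ‖A_i‖²−L_i²
k_1 = 144.0000+25.0000−34.2500 = 134.7500
row 1: 24.0000x + 0.0000y = 156.0000  (k_2=-21.2500)
row 2: 12.0000x + 10.0000y = 148.0000  (k_3=-13.2500)
Cramer on rows 1–2 → x = 6.5000, y = 7.0000

(6.5000, 7.0000)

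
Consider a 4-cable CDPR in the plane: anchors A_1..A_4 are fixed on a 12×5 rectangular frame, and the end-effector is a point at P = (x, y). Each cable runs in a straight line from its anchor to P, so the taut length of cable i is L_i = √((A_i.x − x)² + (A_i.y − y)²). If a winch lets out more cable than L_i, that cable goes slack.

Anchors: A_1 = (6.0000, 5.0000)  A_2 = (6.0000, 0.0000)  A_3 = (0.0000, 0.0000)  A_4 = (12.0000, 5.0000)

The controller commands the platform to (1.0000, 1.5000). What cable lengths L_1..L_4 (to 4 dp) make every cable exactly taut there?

L_1 = √((6.0000−1.0000)² + (5.0000−1.5000)²) = 6.1033
L_2 = √((6.0000−1.0000)² + (0.0000−1.5000)²) = 5.2202
L_3 = √((0.0000−1.0000)² + (0.0000−1.5000)²) = 1.8028
L_4 = √((12.0000−1.0000)² + (5.0000−1.5000)²) = 11.5434

(6.1033, 5.2202, 1.8028, 11.5434)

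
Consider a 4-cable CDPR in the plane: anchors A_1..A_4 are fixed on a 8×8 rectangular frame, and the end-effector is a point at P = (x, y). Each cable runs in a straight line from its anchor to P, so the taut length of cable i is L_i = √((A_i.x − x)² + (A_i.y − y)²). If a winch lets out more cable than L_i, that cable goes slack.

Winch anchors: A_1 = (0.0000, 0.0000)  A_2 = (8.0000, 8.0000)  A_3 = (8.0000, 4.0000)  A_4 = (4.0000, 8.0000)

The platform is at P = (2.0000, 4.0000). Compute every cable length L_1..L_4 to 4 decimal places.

(4.4721, 7.2111, 6.0000, 4.4721)

L_1 = √((0.0000−2.0000)² + (0.0000−4.0000)²) = 4.4721
L_2 = √((8.0000−2.0000)² + (8.0000−4.0000)²) = 7.2111
L_3 = √((8.0000−2.0000)² + (4.0000−4.0000)²) = 6.0000
L_4 = √((4.0000−2.0000)² + (8.0000−4.0000)²) = 4.4721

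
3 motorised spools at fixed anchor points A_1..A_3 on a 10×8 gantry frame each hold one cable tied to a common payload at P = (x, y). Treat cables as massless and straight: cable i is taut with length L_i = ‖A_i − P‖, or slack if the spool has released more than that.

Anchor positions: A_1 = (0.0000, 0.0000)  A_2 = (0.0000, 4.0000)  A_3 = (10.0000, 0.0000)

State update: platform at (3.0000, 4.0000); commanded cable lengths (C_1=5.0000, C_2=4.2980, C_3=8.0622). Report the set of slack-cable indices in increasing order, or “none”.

2

cable 1: L_1 = ‖A_1−P‖ = 5.0000;  C_1 = 5.0000 → taut
cable 2: L_2 = ‖A_2−P‖ = 3.0000;  C_2 = 4.2980 → slack
cable 3: L_3 = ‖A_3−P‖ = 8.0623;  C_3 = 8.0622 → taut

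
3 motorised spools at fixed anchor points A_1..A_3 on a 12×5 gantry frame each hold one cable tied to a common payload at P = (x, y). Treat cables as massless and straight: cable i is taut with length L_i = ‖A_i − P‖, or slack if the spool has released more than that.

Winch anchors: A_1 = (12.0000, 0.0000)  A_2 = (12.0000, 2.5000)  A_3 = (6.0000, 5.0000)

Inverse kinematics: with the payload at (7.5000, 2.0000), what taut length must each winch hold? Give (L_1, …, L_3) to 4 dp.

(4.9244, 4.5277, 3.3541)

cable 1: Δx=4.5000, Δy=-2.0000; L_1 = √(Δx²+Δy²) = 4.9244
cable 2: Δx=4.5000, Δy=0.5000; L_2 = √(Δx²+Δy²) = 4.5277
cable 3: Δx=-1.5000, Δy=3.0000; L_3 = √(Δx²+Δy²) = 3.3541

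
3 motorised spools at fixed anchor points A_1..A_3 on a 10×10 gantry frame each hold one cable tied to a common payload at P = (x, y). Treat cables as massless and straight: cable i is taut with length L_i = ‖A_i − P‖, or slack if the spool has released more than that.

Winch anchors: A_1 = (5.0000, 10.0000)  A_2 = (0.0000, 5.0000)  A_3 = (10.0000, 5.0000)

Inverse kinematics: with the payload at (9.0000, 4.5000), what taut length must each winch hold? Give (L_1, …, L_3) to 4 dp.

cable 1: Δx=-4.0000, Δy=5.5000; L_1 = √(Δx²+Δy²) = 6.8007
cable 2: Δx=-9.0000, Δy=0.5000; L_2 = √(Δx²+Δy²) = 9.0139
cable 3: Δx=1.0000, Δy=0.5000; L_3 = √(Δx²+Δy²) = 1.1180

(6.8007, 9.0139, 1.1180)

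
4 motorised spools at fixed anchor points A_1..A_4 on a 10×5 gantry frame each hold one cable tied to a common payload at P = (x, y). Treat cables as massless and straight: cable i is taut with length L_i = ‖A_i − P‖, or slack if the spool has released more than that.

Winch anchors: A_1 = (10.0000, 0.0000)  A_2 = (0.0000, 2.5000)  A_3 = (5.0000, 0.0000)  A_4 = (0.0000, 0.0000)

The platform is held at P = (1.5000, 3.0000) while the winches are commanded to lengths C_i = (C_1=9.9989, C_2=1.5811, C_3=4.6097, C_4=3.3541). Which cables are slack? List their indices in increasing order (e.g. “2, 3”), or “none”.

i=1: geometric 9.0139 vs commanded 9.9989 ⇒ slack
i=2: geometric 1.5811 vs commanded 1.5811 ⇒ taut
i=3: geometric 4.6098 vs commanded 4.6097 ⇒ taut
i=4: geometric 3.3541 vs commanded 3.3541 ⇒ taut

1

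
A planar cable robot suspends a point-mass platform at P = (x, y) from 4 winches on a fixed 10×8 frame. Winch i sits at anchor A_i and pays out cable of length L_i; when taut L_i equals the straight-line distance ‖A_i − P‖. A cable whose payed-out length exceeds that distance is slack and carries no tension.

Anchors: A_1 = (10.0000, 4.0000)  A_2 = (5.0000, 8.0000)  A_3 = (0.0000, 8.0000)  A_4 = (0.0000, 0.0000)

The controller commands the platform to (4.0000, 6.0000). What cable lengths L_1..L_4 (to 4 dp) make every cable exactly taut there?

L_1 = √((10.0000−4.0000)² + (4.0000−6.0000)²) = 6.3246
L_2 = √((5.0000−4.0000)² + (8.0000−6.0000)²) = 2.2361
L_3 = √((0.0000−4.0000)² + (8.0000−6.0000)²) = 4.4721
L_4 = √((0.0000−4.0000)² + (0.0000−6.0000)²) = 7.2111

(6.3246, 2.2361, 4.4721, 7.2111)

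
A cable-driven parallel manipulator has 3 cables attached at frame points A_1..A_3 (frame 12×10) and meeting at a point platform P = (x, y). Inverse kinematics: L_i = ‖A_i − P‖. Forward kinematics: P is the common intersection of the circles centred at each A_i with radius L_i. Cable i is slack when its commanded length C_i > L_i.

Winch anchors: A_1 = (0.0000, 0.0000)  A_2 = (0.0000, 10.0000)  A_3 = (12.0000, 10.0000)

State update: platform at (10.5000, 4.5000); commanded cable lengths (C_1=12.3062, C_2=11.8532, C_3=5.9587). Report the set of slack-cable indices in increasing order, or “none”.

cable 1: L_1 = ‖A_1−P‖ = 11.4237;  C_1 = 12.3062 → slack
cable 2: L_2 = ‖A_2−P‖ = 11.8533;  C_2 = 11.8532 → taut
cable 3: L_3 = ‖A_3−P‖ = 5.7009;  C_3 = 5.9587 → slack

1, 3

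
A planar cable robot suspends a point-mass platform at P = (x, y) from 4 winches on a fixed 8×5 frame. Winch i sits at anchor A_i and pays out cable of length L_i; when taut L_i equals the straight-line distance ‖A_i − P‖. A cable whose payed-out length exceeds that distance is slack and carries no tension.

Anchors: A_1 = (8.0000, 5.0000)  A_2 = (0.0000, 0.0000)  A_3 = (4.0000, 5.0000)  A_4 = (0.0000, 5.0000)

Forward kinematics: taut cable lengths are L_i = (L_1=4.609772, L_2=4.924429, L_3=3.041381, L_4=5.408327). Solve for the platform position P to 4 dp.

(4.5000, 2.0000)

each cable: (A_i−P)·(A_i−P) = L_i²; let q_i = ‖A_i‖²−L_i²
q_1 = 64.0000+25.0000−21.2500 = 67.7500
row 1: 16.0000x + 10.0000y = 92.0000  (q_2=-24.2500)
row 2: 8.0000x + 0.0000y = 36.0000  (q_3=31.7500)
row 3: 16.0000x + 0.0000y = 72.0000  (q_4=-4.2500)
Cramer on rows 1–2 → x = 4.5000, y = 2.0000
check cable 4: ‖A_4−P‖² = 29.2500 ≈ L_4² = 29.2500 ✓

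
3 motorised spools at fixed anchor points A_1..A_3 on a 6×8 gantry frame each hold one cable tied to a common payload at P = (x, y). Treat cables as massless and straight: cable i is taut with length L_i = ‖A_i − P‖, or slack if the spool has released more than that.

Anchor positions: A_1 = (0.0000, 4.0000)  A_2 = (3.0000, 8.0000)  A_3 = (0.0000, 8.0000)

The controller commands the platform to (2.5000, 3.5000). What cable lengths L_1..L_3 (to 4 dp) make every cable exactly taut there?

L_1: Δ = A_1−P = (-2.5000, 0.5000) → ‖Δ‖ = √6.5000 = 2.5495
L_2: Δ = A_2−P = (0.5000, 4.5000) → ‖Δ‖ = √20.5000 = 4.5277
L_3: Δ = A_3−P = (-2.5000, 4.5000) → ‖Δ‖ = √26.5000 = 5.1478

(2.5495, 4.5277, 5.1478)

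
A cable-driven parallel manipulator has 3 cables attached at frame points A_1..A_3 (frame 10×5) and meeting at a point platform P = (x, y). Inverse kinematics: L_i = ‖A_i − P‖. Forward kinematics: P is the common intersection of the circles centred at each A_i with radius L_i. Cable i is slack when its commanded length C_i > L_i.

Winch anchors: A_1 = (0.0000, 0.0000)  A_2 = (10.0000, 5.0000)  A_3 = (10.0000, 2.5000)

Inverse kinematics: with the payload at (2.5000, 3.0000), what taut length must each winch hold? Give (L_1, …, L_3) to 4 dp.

cable 1: Δx=-2.5000, Δy=-3.0000; L_1 = √(Δx²+Δy²) = 3.9051
cable 2: Δx=7.5000, Δy=2.0000; L_2 = √(Δx²+Δy²) = 7.7621
cable 3: Δx=7.5000, Δy=-0.5000; L_3 = √(Δx²+Δy²) = 7.5166

(3.9051, 7.7621, 7.5166)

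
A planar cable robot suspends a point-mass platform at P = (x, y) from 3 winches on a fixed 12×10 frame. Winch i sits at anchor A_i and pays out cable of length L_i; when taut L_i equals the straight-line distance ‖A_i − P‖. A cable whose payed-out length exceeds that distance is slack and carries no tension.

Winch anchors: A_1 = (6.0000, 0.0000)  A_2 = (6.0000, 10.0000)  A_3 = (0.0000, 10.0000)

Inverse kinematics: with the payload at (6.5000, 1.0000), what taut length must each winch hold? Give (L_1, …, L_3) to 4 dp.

cable 1: Δx=-0.5000, Δy=-1.0000; L_1 = √(Δx²+Δy²) = 1.1180
cable 2: Δx=-0.5000, Δy=9.0000; L_2 = √(Δx²+Δy²) = 9.0139
cable 3: Δx=-6.5000, Δy=9.0000; L_3 = √(Δx²+Δy²) = 11.1018

(1.1180, 9.0139, 11.1018)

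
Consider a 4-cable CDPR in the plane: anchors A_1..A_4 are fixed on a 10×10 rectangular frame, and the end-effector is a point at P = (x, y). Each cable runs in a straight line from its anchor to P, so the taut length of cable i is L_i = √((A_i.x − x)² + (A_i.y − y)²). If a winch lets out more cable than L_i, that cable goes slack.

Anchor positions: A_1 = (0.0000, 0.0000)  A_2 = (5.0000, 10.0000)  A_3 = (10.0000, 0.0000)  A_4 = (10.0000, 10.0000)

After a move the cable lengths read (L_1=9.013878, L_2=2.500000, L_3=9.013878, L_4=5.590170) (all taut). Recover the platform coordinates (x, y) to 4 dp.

circle eqns → linear via eq_j − eq_1; set q_j = A_j·A_j − L_j²
q_1 = 0.0000+0.0000−81.2500 = -81.2500
-10.0000·x − 20.0000·y = q_1−q_2 = -200.0000
-20.0000·x + 0.0000·y = q_1−q_3 = -100.0000
-20.0000·x − 20.0000·y = q_1−q_4 = -250.0000
solve first two rows → x=5.0000, y=7.5000
check cable 4: ‖A_4−P‖² = 31.2500 ≈ L_4² = 31.2500 ✓

(5.0000, 7.5000)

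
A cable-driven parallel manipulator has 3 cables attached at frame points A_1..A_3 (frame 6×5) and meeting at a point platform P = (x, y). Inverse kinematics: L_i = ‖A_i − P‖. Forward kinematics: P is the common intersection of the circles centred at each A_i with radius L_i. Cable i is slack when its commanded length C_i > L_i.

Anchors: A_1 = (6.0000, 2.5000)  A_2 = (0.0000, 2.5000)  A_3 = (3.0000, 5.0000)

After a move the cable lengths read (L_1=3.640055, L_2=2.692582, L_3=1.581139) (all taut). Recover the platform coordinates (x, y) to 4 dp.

(2.5000, 3.5000)

circle eqns → linear via eq_j − eq_1; set q_j = A_j·A_j − L_j²
q_1 = 36.0000+6.2500−13.2500 = 29.0000
12.0000·x + 0.0000·y = q_1−q_2 = 30.0000
6.0000·x − 5.0000·y = q_1−q_3 = -2.5000
solve first two rows → x=2.5000, y=3.5000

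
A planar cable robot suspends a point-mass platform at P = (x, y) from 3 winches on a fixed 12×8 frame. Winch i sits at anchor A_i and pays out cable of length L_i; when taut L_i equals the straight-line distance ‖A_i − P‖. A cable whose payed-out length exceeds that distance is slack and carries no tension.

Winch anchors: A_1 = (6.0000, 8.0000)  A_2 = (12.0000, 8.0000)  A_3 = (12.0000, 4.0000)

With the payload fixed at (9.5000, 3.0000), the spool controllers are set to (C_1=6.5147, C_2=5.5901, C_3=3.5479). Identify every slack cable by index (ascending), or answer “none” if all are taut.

i=1: geometric 6.1033 vs commanded 6.5147 ⇒ slack
i=2: geometric 5.5902 vs commanded 5.5901 ⇒ taut
i=3: geometric 2.6926 vs commanded 3.5479 ⇒ slack

1, 3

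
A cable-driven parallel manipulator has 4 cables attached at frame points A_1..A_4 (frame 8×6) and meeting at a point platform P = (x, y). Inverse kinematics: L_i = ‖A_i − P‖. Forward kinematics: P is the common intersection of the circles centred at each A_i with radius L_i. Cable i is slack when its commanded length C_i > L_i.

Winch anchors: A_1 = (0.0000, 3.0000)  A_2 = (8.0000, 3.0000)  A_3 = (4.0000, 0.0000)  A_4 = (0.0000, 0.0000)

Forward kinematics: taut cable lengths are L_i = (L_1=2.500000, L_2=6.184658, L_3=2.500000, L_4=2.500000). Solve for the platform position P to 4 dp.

(2.0000, 1.5000)

each cable: (A_i−P)·(A_i−P) = L_i²; let k_i = ‖A_i‖²−L_i²
k_1 = 0.0000+9.0000−6.2500 = 2.7500
row 1: -16.0000x + 0.0000y = -32.0000  (k_2=34.7500)
row 2: -8.0000x + 6.0000y = -7.0000  (k_3=9.7500)
row 3: 0.0000x + 6.0000y = 9.0000  (k_4=-6.2500)
Cramer on rows 1–2 → x = 2.0000, y = 1.5000
check cable 4: ‖A_4−P‖² = 6.2500 ≈ L_4² = 6.2500 ✓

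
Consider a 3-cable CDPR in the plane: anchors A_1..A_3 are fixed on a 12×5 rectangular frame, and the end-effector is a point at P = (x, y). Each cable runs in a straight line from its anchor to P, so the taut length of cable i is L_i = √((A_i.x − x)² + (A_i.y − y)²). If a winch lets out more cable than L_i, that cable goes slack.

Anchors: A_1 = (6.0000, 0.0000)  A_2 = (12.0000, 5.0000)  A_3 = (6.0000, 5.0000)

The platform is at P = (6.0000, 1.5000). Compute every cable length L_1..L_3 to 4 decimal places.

(1.5000, 6.9462, 3.5000)

L_1 = √((6.0000−6.0000)² + (0.0000−1.5000)²) = 1.5000
L_2 = √((12.0000−6.0000)² + (5.0000−1.5000)²) = 6.9462
L_3 = √((6.0000−6.0000)² + (5.0000−1.5000)²) = 3.5000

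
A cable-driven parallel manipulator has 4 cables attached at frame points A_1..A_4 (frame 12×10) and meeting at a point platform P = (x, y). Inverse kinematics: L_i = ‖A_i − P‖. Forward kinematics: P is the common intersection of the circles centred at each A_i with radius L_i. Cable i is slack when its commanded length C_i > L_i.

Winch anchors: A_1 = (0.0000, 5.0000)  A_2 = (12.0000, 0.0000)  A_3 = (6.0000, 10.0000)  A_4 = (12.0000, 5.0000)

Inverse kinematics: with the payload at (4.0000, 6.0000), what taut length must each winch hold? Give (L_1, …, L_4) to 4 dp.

(4.1231, 10.0000, 4.4721, 8.0623)

L_1: Δ = A_1−P = (-4.0000, -1.0000) → ‖Δ‖ = √17.0000 = 4.1231
L_2: Δ = A_2−P = (8.0000, -6.0000) → ‖Δ‖ = √100.0000 = 10.0000
L_3: Δ = A_3−P = (2.0000, 4.0000) → ‖Δ‖ = √20.0000 = 4.4721
L_4: Δ = A_4−P = (8.0000, -1.0000) → ‖Δ‖ = √65.0000 = 8.0623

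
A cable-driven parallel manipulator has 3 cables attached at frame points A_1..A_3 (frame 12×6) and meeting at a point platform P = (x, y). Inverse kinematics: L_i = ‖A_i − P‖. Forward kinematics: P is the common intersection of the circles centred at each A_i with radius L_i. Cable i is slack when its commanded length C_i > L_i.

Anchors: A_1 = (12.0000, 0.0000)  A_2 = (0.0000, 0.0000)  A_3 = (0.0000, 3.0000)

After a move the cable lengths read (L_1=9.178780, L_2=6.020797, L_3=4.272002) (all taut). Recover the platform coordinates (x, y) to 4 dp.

circle eqns → linear via eq_j − eq_1; set c_j = A_j·A_j − L_j²
c_1 = 144.0000+0.0000−84.2500 = 59.7500
24.0000·x + 0.0000·y = c_1−c_2 = 96.0000
24.0000·x − 6.0000·y = c_1−c_3 = 69.0000
solve first two rows → x=4.0000, y=4.5000

(4.0000, 4.5000)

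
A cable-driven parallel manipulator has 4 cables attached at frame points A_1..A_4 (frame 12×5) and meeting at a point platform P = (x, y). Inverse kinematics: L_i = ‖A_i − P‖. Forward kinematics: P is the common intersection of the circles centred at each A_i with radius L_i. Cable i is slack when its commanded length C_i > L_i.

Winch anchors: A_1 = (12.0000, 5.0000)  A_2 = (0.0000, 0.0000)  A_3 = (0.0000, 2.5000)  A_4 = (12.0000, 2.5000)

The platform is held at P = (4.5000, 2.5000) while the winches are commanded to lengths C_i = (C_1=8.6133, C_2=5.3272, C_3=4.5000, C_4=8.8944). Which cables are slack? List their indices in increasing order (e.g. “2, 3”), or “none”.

cable 1: √((7.5000)²+(2.5000)²)=7.9057, C_1=8.6133: slack
cable 2: √((-4.5000)²+(-2.5000)²)=5.1478, C_2=5.3272: slack
cable 3: √((-4.5000)²+(0.0000)²)=4.5000, C_3=4.5000: taut
cable 4: √((7.5000)²+(0.0000)²)=7.5000, C_4=8.8944: slack

1, 2, 4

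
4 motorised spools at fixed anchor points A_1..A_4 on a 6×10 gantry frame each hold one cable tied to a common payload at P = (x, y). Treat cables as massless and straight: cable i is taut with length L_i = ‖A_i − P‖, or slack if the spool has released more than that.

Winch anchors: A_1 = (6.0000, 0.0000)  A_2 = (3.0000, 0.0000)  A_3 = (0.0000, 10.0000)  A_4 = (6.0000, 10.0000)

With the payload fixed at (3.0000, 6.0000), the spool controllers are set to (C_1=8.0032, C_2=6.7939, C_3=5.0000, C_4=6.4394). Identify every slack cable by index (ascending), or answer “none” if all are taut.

1, 2, 4

i=1: geometric 6.7082 vs commanded 8.0032 ⇒ slack
i=2: geometric 6.0000 vs commanded 6.7939 ⇒ slack
i=3: geometric 5.0000 vs commanded 5.0000 ⇒ taut
i=4: geometric 5.0000 vs commanded 6.4394 ⇒ slack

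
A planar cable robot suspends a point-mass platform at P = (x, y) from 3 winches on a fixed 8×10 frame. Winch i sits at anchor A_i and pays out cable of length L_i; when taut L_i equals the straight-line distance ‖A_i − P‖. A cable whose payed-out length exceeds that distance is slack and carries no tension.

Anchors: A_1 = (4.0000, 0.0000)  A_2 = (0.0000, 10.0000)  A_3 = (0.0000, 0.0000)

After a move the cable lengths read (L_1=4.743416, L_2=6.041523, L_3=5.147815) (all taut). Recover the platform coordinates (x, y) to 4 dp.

expand ‖A_i−P‖²=L_i² and subtract eq 1 (q_i ≔ ‖A_i‖²−L_i²)
q_1 = 16.0000+0.0000−22.5000 = -6.5000
eq1−eq2 → [8.0000  -20.0000]·P = -70.0000
eq1−eq3 → [8.0000  0.0000]·P = 20.0000
2×2 solve → P = (2.5000, 4.5000)

(2.5000, 4.5000)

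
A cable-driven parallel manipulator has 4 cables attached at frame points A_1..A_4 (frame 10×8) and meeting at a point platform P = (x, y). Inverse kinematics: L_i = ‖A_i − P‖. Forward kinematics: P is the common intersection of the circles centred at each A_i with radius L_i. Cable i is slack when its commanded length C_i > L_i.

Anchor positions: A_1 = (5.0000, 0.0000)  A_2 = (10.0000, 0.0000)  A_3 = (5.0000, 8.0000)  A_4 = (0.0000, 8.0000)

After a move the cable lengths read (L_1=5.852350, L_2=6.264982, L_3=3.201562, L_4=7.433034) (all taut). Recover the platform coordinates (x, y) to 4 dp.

(7.0000, 5.5000)

expand ‖A_i−P‖²=L_i² and subtract eq 1 (q_i ≔ ‖A_i‖²−L_i²)
q_1 = 25.0000+0.0000−34.2500 = -9.2500
eq1−eq2 → [-10.0000  0.0000]·P = -70.0000
eq1−eq3 → [0.0000  -16.0000]·P = -88.0000
eq1−eq4 → [10.0000  -16.0000]·P = -18.0000
2×2 solve → P = (7.0000, 5.5000)
check cable 4: ‖A_4−P‖² = 55.2500 ≈ L_4² = 55.2500 ✓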